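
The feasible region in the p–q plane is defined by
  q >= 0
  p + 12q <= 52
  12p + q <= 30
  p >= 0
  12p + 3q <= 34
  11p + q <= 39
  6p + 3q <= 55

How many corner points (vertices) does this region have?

5

Intersecting each pair of boundary lines and keeping only the points that satisfy every inequality leaves:
  (5/2, 0)
  (0, 0)
  (0, 13/3)
  (84/47, 590/141)
  (7/3, 2)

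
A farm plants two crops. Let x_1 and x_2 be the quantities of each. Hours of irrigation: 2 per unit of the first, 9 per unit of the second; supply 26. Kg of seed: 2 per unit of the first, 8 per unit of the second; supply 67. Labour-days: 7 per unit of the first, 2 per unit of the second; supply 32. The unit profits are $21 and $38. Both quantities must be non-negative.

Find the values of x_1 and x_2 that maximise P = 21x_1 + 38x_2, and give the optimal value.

x_1 = 4, x_2 = 2, maximum P = 160

Corner points and P = 21x_1 + 38x_2:
  (0, 0) → P = 0
  (0, 26/9) → P = 988/9
  (32/7, 0) → P = 96
  (4, 2) → P = 160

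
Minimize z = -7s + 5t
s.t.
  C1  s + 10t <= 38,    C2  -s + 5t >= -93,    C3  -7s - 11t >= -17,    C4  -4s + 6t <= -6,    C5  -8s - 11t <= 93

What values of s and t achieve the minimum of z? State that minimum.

Feasible corners and z = -7s + 5t:
  (554/23, -317/23) → z = -5463/23
  (186/17, -279/17) → z = -2697/17
  (84/43, 13/43) → z = -523/43
  (-123/23, -105/23) → z = 336/23

s = 554/23, t = -317/23, minimum z = -5463/23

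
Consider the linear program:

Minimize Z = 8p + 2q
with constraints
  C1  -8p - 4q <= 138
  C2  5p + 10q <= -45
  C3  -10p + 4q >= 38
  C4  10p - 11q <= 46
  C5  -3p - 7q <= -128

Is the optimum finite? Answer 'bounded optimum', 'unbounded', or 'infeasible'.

The boundaries -8p - 4q = 138 and 5p + 10q = -45 meet at (-20, 11/2), but that point violates -3p - 7q ≤ -128. Every candidate vertex is excluded by some other constraint, so the feasible region is empty.

infeasible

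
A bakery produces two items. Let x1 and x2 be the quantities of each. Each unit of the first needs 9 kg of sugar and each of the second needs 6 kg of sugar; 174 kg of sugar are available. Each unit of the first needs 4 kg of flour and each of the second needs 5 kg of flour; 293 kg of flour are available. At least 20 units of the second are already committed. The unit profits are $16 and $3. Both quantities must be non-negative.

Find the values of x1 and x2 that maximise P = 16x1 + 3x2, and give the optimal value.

x1 = 6, x2 = 20, maximum P = 156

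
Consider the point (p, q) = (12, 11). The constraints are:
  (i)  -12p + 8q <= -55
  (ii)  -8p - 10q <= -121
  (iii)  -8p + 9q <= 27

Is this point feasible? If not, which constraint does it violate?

feasible

(i): -56 ≤ -55 ✓
(ii): -206 ≤ -121 ✓
(iii): 3 ≤ 27 ✓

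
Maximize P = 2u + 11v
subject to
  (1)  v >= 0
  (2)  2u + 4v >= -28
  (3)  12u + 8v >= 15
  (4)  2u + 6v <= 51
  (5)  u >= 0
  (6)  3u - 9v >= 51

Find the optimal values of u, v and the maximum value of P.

u = 85/4, v = 17/12, maximum P = 697/12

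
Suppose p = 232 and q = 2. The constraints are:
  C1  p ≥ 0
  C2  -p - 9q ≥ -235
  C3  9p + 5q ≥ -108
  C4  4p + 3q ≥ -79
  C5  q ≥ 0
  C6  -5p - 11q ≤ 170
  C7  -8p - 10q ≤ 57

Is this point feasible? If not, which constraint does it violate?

Constraint C2: -p - 9q = -250, which is not ≥ -235. All other constraints are satisfied.

not feasible — violates C2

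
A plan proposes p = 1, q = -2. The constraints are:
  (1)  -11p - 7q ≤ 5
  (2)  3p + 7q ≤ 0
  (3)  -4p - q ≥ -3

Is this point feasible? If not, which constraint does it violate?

(1): 3 ≤ 5 ✓
(2): -11 ≤ 0 ✓
(3): -2 ≥ -3 ✓

feasible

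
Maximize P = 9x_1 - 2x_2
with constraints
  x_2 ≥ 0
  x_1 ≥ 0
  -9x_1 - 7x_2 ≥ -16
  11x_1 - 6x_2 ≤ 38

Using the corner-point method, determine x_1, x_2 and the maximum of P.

x_1 = 16/9, x_2 = 0, maximum P = 16

Extreme points and P = 9x_1 - 2x_2:
  (0, 0) → P = 0
  (16/9, 0) → P = 16
  (0, 16/7) → P = -32/7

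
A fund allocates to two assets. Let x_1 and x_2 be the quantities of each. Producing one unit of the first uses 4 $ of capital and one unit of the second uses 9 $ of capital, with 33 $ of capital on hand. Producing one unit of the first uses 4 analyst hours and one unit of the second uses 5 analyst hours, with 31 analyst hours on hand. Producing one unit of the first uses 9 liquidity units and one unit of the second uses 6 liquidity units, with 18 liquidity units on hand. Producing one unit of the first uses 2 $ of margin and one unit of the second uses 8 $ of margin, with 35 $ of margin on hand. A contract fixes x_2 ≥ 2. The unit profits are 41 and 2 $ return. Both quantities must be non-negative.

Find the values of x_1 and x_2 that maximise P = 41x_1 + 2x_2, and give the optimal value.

Extreme points and P = 41x_1 + 2x_2:
  (0, 3) → P = 6
  (0, 2) → P = 4
  (2/3, 2) → P = 94/3

x_1 = 2/3, x_2 = 2, maximum P = 94/3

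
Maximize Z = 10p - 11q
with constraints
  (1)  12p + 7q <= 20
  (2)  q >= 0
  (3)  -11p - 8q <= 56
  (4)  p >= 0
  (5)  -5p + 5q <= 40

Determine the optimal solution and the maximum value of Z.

p = 5/3, q = 0, maximum Z = 50/3

Corner points and Z = 10p - 11q:
  (5/3, 0) → Z = 50/3
  (0, 20/7) → Z = -220/7
  (0, 0) → Z = 0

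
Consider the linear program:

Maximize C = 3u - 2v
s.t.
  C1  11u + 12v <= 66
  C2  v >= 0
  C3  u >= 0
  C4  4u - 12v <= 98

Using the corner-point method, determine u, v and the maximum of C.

Feasible corners and C = 3u - 2v:
  (6, 0) → C = 18
  (0, 11/2) → C = -11
  (0, 0) → C = 0

At the optimal vertex, 11u + 12v = 66 and v = 0.
Solving simultaneously gives u = 6, v = 0.

u = 6, v = 0, maximum C = 18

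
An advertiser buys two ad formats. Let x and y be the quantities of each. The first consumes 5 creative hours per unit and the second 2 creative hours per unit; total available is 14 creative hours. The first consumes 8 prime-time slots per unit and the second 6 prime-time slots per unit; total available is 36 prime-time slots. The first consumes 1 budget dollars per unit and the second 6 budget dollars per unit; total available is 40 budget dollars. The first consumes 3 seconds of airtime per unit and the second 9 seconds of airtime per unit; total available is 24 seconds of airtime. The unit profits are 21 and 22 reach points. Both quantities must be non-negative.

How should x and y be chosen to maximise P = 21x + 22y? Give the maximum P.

Feasible corners and P = 21x + 22y:
  (0, 0) → P = 0
  (0, 8/3) → P = 176/3
  (14/5, 0) → P = 294/5
  (2, 2) → P = 86

The binding constraints are 5x + 2y = 14 and 3x + 9y = 24.
Solving simultaneously gives x = 2, y = 2.

x = 2, y = 2, maximum P = 86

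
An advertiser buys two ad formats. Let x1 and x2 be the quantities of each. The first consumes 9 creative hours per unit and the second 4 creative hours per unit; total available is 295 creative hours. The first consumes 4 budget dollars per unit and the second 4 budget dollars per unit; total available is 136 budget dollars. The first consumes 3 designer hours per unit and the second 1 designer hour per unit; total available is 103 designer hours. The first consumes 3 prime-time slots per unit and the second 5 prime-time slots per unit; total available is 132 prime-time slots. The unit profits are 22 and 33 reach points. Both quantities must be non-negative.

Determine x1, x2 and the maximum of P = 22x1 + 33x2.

x1 = 19, x2 = 15, maximum P = 913

Corner points and P = 22x1 + 33x2:
  (0, 0) → P = 0
  (0, 132/5) → P = 4356/5
  (295/9, 0) → P = 6490/9
  (159/5, 11/5) → P = 3861/5
  (19, 15) → P = 913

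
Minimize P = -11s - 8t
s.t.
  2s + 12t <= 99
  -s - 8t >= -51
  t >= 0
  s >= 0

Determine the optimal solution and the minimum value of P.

s = 99/2, t = 0, minimum P = -1089/2

Extreme points and P = -11s - 8t:
  (45, 3/4) → P = -501
  (99/2, 0) → P = -1089/2
  (0, 51/8) → P = -51
  (0, 0) → P = 0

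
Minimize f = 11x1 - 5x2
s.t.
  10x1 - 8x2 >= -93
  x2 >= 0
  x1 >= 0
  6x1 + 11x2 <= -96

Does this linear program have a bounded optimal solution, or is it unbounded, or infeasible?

The boundaries 10x1 - 8x2 = -93 and x1 = 0 meet at (0, 93/8), but that point violates 6x1 + 11x2 ≤ -96. Every candidate vertex is excluded by some other constraint, so the feasible region is empty.

infeasible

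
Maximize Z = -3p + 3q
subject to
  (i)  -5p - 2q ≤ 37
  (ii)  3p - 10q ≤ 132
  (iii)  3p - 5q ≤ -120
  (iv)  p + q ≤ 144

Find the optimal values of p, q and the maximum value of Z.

p = -325/3, q = 757/3, maximum Z = 1082

Feasible corners and Z = -3p + 3q:
  (-425/31, 489/31) → Z = 2742/31
  (-325/3, 757/3) → Z = 1082
  (75, 69) → Z = -18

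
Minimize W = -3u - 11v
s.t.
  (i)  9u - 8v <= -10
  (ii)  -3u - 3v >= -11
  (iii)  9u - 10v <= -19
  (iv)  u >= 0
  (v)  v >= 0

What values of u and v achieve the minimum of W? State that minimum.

u = 0, v = 11/3, minimum W = -121/3

Vertices and W = -3u - 11v:
  (53/57, 52/19) → W = -625/19
  (0, 11/3) → W = -121/3
  (0, 19/10) → W = -209/10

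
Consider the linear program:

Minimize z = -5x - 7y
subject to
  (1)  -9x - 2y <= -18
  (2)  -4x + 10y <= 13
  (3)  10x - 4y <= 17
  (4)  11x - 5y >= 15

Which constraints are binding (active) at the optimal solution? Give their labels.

Vertices and z = -5x - 7y:
  (53/28, 27/56) → z = -719/56
  (120/67, 63/67) → z = -1041/67
  (37/14, 33/14) → z = -208/7
  (43/18, 203/90) → z = -416/15

The minimum is at (37/14, 33/14). Substituting into each constraint, equality holds for (2) and (3); the remaining constraints have slack.

(2) and (3)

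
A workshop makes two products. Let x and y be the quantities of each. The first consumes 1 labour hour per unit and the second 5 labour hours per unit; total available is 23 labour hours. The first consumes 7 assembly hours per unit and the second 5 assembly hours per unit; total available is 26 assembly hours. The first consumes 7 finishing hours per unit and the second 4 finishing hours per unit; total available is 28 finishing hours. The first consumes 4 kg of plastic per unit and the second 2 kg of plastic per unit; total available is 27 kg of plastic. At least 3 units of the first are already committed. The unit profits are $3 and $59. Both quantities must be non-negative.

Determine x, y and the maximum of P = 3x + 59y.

x = 3, y = 1, maximum P = 68

Extreme points and P = 3x + 59y:
  (26/7, 0) → P = 78/7
  (3, 0) → P = 9
  (3, 1) → P = 68

The binding constraints are 7x + 5y = 26 and x = 3.
Solving simultaneously gives x = 3, y = 1.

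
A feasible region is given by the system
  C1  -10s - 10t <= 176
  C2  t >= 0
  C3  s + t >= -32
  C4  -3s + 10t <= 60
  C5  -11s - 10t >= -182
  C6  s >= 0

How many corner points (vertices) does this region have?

The feasible vertices (each the meet of two boundaries and inside every other half-plane) are:
  (182/11, 0)
  (0, 0)
  (61/7, 603/70)
  (0, 6)

4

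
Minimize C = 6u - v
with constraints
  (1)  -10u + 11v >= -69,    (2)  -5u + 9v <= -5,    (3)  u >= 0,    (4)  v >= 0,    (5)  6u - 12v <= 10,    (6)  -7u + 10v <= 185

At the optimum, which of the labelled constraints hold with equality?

Feasible corners and C = 6u - v:
  (566/35, 59/7) → C = 443/5
  (359/27, 157/27) → C = 1997/27
  (1, 0) → C = 6
  (5/3, 0) → C = 10

The minimum is at (1, 0). Substituting into each constraint, equality holds for (2) and (4); the remaining constraints have slack.

(2) and (4)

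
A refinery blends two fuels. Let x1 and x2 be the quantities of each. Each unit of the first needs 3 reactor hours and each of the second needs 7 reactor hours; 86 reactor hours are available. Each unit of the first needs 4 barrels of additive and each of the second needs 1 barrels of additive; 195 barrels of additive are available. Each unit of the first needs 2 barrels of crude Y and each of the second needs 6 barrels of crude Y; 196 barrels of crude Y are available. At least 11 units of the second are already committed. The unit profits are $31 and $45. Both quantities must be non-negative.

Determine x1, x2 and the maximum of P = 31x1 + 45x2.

x1 = 3, x2 = 11, maximum P = 588

Feasible corners and P = 31x1 + 45x2:
  (0, 86/7) → P = 3870/7
  (0, 11) → P = 495
  (3, 11) → P = 588

At the optimal vertex, 3x1 + 7x2 = 86 and x2 = 11.
Solving simultaneously gives x1 = 3, x2 = 11.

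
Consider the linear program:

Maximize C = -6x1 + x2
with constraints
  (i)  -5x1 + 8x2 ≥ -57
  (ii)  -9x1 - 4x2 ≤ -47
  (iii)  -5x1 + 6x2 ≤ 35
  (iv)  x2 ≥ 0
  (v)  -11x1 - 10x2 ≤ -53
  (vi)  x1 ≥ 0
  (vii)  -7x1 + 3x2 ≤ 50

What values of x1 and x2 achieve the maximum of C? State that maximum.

x1 = 71/37, x2 = 275/37, maximum C = -151/37

The feasible region is unbounded (it extends along (6, 5), (8, 5)), but C strictly decreases along every unbounded feasible direction, so there is no improving ray and the maximum is attained at a vertex.

The optimum lies where -9x1 - 4x2 = -47 and -5x1 + 6x2 = 35.
Solving simultaneously gives x1 = 71/37, x2 = 275/37.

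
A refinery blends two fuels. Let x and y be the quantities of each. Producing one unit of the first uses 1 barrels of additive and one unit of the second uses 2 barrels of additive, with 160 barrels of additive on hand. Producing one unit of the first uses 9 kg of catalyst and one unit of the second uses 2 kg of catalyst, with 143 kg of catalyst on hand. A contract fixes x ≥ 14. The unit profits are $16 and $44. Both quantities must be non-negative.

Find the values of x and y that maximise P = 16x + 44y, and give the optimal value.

x = 14, y = 17/2, maximum P = 598

Vertices and P = 16x + 44y:
  (143/9, 0) → P = 2288/9
  (14, 0) → P = 224
  (14, 17/2) → P = 598

At the optimal vertex, 9x + 2y = 143 and x = 14.
Solving simultaneously gives x = 14, y = 17/2.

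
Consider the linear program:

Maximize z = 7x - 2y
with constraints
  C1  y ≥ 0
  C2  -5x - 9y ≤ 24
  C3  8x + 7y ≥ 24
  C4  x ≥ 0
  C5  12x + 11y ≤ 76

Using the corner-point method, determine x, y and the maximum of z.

x = 19/3, y = 0, maximum z = 133/3

Extreme points and z = 7x - 2y:
  (3, 0) → z = 21
  (19/3, 0) → z = 133/3
  (0, 24/7) → z = -48/7
  (0, 76/11) → z = -152/11

At the optimal vertex, y = 0 and 12x + 11y = 76.
Solving simultaneously gives x = 19/3, y = 0.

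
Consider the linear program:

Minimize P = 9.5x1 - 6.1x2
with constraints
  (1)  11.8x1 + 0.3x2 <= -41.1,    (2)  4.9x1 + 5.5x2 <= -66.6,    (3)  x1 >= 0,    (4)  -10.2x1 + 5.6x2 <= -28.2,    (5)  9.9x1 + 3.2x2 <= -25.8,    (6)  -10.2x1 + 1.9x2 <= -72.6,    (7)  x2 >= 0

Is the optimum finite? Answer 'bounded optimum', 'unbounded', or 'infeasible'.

infeasible

The boundaries 11.8x1 + 0.3x2 = -41.1 and x1 = 0 meet at (0, -137), but that point violates x2 ≥ 0. Every candidate vertex is excluded by some other constraint, so the feasible region is empty.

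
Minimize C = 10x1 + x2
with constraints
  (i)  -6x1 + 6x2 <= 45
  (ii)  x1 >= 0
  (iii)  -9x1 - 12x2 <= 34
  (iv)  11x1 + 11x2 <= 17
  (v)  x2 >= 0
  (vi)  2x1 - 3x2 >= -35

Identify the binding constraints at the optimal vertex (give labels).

(ii) and (v)

Extreme points and C = 10x1 + x2:
  (0, 17/11) → C = 17/11
  (0, 0) → C = 0
  (17/11, 0) → C = 170/11

The minimum is at (0, 0). Substituting into each constraint, equality holds for (ii) and (v); the remaining constraints have slack.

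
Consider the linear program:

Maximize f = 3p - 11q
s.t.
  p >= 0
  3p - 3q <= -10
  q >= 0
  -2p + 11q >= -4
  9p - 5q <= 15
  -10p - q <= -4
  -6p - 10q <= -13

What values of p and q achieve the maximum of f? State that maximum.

p = 2/33, q = 112/33, maximum f = -1226/33

Extreme points and f = 3p - 11q:
  (0, 4) → f = -44
  (95/12, 45/4) → f = -100
  (2/33, 112/33) → f = -1226/33
The feasible region is unbounded (it extends along (0, 1), (5, 9)), but f strictly decreases along every unbounded feasible direction, so there is no improving ray and the maximum is attained at a vertex.

The optimum lies where 3p - 3q = -10 and -10p - q = -4.
Solving simultaneously gives p = 2/33, q = 112/33.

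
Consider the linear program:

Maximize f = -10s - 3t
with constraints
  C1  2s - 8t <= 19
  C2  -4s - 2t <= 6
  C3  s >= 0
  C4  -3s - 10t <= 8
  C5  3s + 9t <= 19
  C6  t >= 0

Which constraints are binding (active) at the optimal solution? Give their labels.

C3 and C6

Corner points and f = -10s - 3t:
  (0, 19/9) → f = -19/3
  (0, 0) → f = 0
  (19/3, 0) → f = -190/3

The maximum is at (0, 0). Substituting into each constraint, equality holds for C3 and C6; the remaining constraints have slack.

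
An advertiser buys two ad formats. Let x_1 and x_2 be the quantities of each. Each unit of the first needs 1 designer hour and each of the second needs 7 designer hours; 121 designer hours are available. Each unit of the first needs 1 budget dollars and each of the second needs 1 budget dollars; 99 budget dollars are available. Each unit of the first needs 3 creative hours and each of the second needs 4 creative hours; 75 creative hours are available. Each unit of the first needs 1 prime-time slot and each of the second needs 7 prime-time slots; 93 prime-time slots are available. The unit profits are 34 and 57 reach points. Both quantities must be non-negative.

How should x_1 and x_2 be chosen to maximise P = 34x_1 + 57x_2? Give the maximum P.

Corner points and P = 34x_1 + 57x_2:
  (0, 0) → P = 0
  (0, 93/7) → P = 5301/7
  (25, 0) → P = 850
  (9, 12) → P = 990

At the optimal vertex, 3x_1 + 4x_2 = 75 and x_1 + 7x_2 = 93.
Solving simultaneously gives x_1 = 9, x_2 = 12.

x_1 = 9, x_2 = 12, maximum P = 990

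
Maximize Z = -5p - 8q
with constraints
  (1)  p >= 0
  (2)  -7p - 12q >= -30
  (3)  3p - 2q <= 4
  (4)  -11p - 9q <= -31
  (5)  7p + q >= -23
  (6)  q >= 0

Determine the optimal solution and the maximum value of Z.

Corner points and Z = -5p - 8q:
  (54/25, 31/25) → Z = -518/25
  (34/23, 113/69) → Z = -1414/69
  (2, 1) → Z = -18

The optimum lies where 3p - 2q = 4 and -11p - 9q = -31.
Solving simultaneously gives p = 2, q = 1.

p = 2, q = 1, maximum Z = -18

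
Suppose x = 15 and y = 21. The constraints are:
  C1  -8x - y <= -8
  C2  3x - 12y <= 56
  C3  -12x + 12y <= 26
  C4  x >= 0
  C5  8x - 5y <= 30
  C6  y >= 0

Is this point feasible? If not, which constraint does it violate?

Constraint C3: -12x + 12y = 72, which is not ≤ 26. All other constraints are satisfied.

not feasible — violates C3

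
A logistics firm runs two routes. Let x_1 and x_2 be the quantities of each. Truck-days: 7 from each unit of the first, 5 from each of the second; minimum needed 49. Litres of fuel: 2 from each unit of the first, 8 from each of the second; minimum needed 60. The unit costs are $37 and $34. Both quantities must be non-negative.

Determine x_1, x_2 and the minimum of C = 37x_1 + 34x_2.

Feasible corners and C = 37x_1 + 34x_2:
  (0, 49/5) → C = 1666/5
  (30, 0) → C = 1110
  (2, 7) → C = 312
The feasible region is unbounded (it extends along (0, 1), (1, 0)), but C strictly increases along every unbounded feasible direction, so there is no improving ray and the minimum is attained at a vertex.

The optimum lies where 7x_1 + 5x_2 = 49 and 2x_1 + 8x_2 = 60.
Solving simultaneously gives x_1 = 2, x_2 = 7.

x_1 = 2, x_2 = 7, minimum C = 312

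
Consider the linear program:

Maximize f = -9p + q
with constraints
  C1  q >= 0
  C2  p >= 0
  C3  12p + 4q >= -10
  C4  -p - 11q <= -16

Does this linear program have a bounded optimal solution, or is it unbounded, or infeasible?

From the feasible point (16, 0), moving in the direction (0, 1) keeps every constraint satisfied while f increases without bound.

unbounded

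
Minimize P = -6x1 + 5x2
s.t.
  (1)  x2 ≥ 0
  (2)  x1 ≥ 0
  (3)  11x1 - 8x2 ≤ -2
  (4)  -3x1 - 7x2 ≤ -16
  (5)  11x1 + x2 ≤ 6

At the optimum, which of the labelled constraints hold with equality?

(4) and (5)

Corner points and P = -6x1 + 5x2:
  (0, 16/7) → P = 80/7
  (0, 6) → P = 30
  (13/37, 79/37) → P = 317/37

The minimum is at (13/37, 79/37). Substituting into each constraint, equality holds for (4) and (5); the remaining constraints have slack.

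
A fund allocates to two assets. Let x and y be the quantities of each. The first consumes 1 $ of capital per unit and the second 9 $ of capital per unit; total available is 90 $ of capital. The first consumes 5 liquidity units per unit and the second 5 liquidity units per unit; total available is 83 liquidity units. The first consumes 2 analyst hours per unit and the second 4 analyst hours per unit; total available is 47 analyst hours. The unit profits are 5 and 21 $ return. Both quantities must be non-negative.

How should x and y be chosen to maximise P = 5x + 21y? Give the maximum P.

Extreme points and P = 5x + 21y:
  (0, 0) → P = 0
  (0, 10) → P = 210
  (83/5, 0) → P = 83
  (9/2, 19/2) → P = 222
  (97/10, 69/10) → P = 967/5

The binding constraints are x + 9y = 90 and 2x + 4y = 47.
Solving simultaneously gives x = 9/2, y = 19/2.

x = 9/2, y = 19/2, maximum P = 222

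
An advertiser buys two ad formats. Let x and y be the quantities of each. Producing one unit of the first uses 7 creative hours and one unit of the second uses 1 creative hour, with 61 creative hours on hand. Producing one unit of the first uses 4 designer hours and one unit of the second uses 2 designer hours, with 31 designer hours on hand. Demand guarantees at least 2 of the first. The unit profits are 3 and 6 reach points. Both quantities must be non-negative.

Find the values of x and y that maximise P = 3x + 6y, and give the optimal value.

x = 2, y = 23/2, maximum P = 75

Extreme points and P = 3x + 6y:
  (31/4, 0) → P = 93/4
  (2, 0) → P = 6
  (2, 23/2) → P = 75

The optimum lies where 4x + 2y = 31 and x = 2.
Solving simultaneously gives x = 2, y = 23/2.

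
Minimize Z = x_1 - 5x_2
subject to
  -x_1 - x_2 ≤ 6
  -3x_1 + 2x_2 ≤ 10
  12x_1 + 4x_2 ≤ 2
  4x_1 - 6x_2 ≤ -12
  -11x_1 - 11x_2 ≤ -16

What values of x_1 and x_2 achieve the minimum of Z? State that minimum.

Corner points and Z = x_1 - 5x_2:
  (-1, 7/2) → Z = -37/2
  (-78/55, 158/55) → Z = -868/55
  (-21/44, 85/44) → Z = -223/22

x_1 = -1, x_2 = 7/2, minimum Z = -37/2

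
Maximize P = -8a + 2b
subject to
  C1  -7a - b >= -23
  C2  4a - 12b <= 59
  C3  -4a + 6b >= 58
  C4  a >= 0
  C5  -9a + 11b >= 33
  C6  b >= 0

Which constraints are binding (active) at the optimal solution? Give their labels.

C1 and C4

Corner points and P = -8a + 2b:
  (40/23, 249/23) → P = 178/23
  (0, 23) → P = 46
  (0, 29/3) → P = 58/3

The maximum is at (0, 23). Substituting into each constraint, equality holds for C1 and C4; the remaining constraints have slack.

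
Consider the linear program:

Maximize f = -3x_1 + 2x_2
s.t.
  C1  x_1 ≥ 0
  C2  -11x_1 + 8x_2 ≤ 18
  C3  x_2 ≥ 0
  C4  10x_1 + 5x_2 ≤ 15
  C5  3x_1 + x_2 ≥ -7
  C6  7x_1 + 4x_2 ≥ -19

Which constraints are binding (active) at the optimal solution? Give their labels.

Feasible corners and f = -3x_1 + 2x_2:
  (0, 9/4) → f = 9/2
  (0, 0) → f = 0
  (2/9, 23/9) → f = 40/9
  (3/2, 0) → f = -9/2

The maximum is at (0, 9/4). Substituting into each constraint, equality holds for C1 and C2; the remaining constraints have slack.

C1 and C2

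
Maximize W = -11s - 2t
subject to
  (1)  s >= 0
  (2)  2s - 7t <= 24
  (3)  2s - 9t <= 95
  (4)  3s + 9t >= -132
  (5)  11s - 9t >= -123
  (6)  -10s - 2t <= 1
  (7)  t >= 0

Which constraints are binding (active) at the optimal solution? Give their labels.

Extreme points and W = -11s - 2t:
  (0, 41/3) → W = -82/3
  (0, 0) → W = 0
  (12, 0) → W = -132
The feasible region is unbounded (it extends along (7, 2), (9, 11)), but W strictly decreases along every unbounded feasible direction, so there is no improving ray and the maximum is attained at a vertex.

The maximum is at (0, 0). Substituting into each constraint, equality holds for (1) and (7); the remaining constraints have slack.

(1) and (7)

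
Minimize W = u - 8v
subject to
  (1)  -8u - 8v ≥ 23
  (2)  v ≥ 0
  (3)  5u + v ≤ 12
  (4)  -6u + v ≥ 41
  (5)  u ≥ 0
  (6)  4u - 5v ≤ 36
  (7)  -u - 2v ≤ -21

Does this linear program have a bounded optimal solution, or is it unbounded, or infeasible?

infeasible

The boundaries -8u - 8v = 23 and -u - 2v = -21 meet at (-107/4, 191/8), but that point violates u ≥ 0. Every candidate vertex is excluded by some other constraint, so the feasible region is empty.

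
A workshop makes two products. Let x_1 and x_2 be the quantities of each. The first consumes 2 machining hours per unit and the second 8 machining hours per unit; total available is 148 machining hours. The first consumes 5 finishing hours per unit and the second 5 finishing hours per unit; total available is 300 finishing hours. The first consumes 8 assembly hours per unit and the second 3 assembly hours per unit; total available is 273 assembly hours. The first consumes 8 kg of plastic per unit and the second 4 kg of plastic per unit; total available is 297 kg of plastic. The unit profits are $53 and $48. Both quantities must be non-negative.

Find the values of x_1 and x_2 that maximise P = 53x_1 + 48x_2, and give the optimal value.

x_1 = 30, x_2 = 11, maximum P = 2118

Corner points and P = 53x_1 + 48x_2:
  (0, 0) → P = 0
  (0, 37/2) → P = 888
  (273/8, 0) → P = 14469/8
  (30, 11) → P = 2118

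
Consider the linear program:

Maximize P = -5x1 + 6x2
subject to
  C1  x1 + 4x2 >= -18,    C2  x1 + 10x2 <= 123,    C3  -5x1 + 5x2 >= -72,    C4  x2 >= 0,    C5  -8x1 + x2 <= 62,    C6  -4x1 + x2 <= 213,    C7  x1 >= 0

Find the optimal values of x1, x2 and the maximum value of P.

Feasible corners and P = -5x1 + 6x2:
  (267/11, 543/55) → P = -3417/55
  (0, 123/10) → P = 369/5
  (72/5, 0) → P = -72
  (0, 0) → P = 0

x1 = 0, x2 = 123/10, maximum P = 369/5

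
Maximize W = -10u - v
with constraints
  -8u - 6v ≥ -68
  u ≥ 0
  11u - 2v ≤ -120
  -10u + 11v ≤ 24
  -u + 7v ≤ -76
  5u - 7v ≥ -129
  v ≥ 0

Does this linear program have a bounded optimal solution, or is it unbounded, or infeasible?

infeasible

The boundaries 5u - 7v = -129 and v = 0 meet at (-129/5, 0), but that point violates u ≥ 0. Every candidate vertex is excluded by some other constraint, so the feasible region is empty.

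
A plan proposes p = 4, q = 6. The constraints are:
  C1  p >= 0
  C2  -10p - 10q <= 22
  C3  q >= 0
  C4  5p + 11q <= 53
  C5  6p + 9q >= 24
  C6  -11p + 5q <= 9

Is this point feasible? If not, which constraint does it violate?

not feasible — violates C4

Constraint C4: 5p + 11q = 86, which is not ≤ 53. All other constraints are satisfied.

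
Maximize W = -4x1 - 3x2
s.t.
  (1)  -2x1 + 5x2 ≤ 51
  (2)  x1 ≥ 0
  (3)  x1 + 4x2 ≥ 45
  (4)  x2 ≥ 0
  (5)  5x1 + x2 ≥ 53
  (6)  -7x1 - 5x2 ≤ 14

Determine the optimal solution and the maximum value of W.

x1 = 167/19, x2 = 172/19, maximum W = -1184/19

Vertices and W = -4x1 - 3x2:
  (214/27, 361/27) → W = -1939/27
  (45, 0) → W = -180
  (167/19, 172/19) → W = -1184/19
The feasible region is unbounded (it extends along (1, 0), (5, 2)), but W strictly decreases along every unbounded feasible direction, so there is no improving ray and the maximum is attained at a vertex.

At the optimal vertex, x1 + 4x2 = 45 and 5x1 + x2 = 53.
Solving simultaneously gives x1 = 167/19, x2 = 172/19.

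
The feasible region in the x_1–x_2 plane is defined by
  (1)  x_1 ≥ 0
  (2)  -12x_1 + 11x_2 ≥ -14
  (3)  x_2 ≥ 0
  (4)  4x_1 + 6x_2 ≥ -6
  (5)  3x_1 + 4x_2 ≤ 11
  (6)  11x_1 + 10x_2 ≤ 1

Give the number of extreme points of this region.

Pairwise boundary intersections that survive every other constraint:
  (0, 0)
  (0, 1/10)
  (1/11, 0)

3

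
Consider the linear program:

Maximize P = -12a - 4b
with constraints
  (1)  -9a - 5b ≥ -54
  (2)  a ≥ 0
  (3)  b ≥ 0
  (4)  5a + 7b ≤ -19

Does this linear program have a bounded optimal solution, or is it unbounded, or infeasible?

infeasible

The boundaries -9a - 5b = -54 and a = 0 meet at (0, 54/5), but that point violates 5a + 7b ≤ -19. Every candidate vertex is excluded by some other constraint, so the feasible region is empty.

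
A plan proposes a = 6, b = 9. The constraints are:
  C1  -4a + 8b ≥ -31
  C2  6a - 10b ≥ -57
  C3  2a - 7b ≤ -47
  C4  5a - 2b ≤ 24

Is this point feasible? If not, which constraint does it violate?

C1: 48 ≥ -31 ✓
C2: -54 ≥ -57 ✓
C3: -51 ≤ -47 ✓
C4: 12 ≤ 24 ✓

feasible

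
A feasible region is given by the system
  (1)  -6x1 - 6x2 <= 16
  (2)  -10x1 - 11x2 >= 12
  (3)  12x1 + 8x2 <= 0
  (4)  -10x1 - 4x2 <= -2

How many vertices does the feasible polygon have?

4

Intersecting each pair of boundary lines and keeping only the points that satisfy every inequality leaves:
  (16/3, -8)
  (19/9, -43/9)
  (24/13, -36/13)
  (1, -2)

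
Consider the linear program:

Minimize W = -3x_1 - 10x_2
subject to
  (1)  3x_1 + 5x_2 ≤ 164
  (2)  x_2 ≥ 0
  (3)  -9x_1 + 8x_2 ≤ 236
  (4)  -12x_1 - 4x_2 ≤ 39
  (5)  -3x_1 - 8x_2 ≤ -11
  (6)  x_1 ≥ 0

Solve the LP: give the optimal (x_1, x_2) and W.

x_1 = 44/23, x_2 = 728/23, minimum W = -7412/23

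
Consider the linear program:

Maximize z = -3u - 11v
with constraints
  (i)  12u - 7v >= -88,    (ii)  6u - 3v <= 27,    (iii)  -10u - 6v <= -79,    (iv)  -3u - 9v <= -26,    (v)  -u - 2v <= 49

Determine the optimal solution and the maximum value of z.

Extreme points and z = -3u - 11v:
  (151/2, 142) → z = -3577/2
  (25/142, 914/71) → z = -20183/142
  (133/22, 34/11) → z = -1147/22

The optimum lies where 6u - 3v = 27 and -10u - 6v = -79.
Solving simultaneously gives u = 133/22, v = 34/11.

u = 133/22, v = 34/11, maximum z = -1147/22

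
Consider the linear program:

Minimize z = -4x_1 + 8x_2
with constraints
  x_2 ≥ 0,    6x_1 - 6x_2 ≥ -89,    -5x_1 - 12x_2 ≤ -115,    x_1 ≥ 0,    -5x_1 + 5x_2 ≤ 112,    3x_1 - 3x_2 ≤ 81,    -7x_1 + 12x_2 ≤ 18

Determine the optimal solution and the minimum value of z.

x_1 = 27, x_2 = 0, minimum z = -108

Corner points and z = -4x_1 + 8x_2:
  (23, 0) → z = -92
  (27, 0) → z = -108
  (97/12, 895/144) → z = 313/18
  (342/5, 207/5) → z = 288/5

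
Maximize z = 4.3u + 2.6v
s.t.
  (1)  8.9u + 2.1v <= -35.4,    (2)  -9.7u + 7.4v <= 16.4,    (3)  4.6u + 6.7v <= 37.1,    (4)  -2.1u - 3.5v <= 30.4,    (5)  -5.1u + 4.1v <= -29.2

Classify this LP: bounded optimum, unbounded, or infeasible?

The boundaries 8.9u + 2.1v = -35.4 and -9.7u + 7.4v = 16.4 meet at (-29640/8623, -19742/8623), but that point violates -5.1u + 4.1v ≤ -29.2. Every candidate vertex is excluded by some other constraint, so the feasible region is empty.

infeasible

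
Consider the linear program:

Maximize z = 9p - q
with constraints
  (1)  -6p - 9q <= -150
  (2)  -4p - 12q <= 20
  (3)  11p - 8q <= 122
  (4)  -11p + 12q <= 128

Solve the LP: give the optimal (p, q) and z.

Feasible corners and z = 9p - q:
  (766/49, 306/49) → z = 6588/49
  (72/19, 806/57) → z = 1138/57
  (622/11, 125/2) → z = 9821/22

p = 622/11, q = 125/2, maximum z = 9821/22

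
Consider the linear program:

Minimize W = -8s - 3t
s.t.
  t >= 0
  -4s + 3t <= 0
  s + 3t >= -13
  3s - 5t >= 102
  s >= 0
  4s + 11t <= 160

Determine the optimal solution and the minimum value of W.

s = 40, t = 0, minimum W = -320

Corner points and W = -8s - 3t:
  (34, 0) → W = -272
  (40, 0) → W = -320
  (1922/53, 72/53) → W = -15592/53

The binding constraints are t = 0 and 4s + 11t = 160.
Solving simultaneously gives s = 40, t = 0.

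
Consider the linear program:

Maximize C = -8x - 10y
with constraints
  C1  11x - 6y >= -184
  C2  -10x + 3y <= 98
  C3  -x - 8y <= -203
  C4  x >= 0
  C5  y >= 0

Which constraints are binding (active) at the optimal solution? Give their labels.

C3 and C4

Extreme points and C = -8x - 10y:
  (0, 92/3) → C = -920/3
  (0, 203/8) → C = -1015/4
  (203, 0) → C = -1624
The feasible region is unbounded (it extends along (6, 11), (1, 0)), but C strictly decreases along every unbounded feasible direction, so there is no improving ray and the maximum is attained at a vertex.

The maximum is at (0, 203/8). Substituting into each constraint, equality holds for C3 and C4; the remaining constraints have slack.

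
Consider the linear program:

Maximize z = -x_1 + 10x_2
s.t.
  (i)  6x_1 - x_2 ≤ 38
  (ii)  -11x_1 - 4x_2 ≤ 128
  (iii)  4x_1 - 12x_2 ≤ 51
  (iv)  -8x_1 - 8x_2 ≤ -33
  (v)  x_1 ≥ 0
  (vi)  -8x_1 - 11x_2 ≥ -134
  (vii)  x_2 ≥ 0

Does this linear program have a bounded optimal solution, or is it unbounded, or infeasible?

bounded optimum

Vertices and z = -x_1 + 10x_2:
  (276/37, 250/37) → z = 2224/37
  (19/3, 0) → z = -19/3
  (0, 33/8) → z = 165/4
  (33/8, 0) → z = -33/8
  (0, 134/11) → z = 1340/11
The feasible region has finitely many vertices and no improving ray; the maximum is 1340/11 at (0, 134/11).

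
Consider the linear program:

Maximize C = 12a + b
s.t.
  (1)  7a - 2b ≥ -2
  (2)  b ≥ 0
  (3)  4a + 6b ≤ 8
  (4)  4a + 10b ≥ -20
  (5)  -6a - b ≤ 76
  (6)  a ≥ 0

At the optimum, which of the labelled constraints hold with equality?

Corner points and C = 12a + b:
  (2/25, 32/25) → C = 56/25
  (0, 1) → C = 1
  (2, 0) → C = 24
  (0, 0) → C = 0

The maximum is at (2, 0). Substituting into each constraint, equality holds for (2) and (3); the remaining constraints have slack.

(2) and (3)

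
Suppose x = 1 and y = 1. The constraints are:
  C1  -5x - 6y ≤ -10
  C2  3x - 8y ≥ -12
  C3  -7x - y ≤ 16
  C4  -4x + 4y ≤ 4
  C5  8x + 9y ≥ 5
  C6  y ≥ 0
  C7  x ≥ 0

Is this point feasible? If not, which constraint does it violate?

C1: -11 ≤ -10 ✓
C2: -5 ≥ -12 ✓
C3: -8 ≤ 16 ✓
C4: 0 ≤ 4 ✓
C5: 17 ≥ 5 ✓
C6: 1 ≥ 0 ✓
C7: 1 ≥ 0 ✓

feasible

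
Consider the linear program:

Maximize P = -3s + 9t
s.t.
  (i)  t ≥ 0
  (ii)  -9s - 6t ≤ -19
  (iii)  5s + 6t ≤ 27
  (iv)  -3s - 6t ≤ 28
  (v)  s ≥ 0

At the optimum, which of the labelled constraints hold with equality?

Corner points and P = -3s + 9t:
  (19/9, 0) → P = -19/3
  (27/5, 0) → P = -81/5
  (0, 19/6) → P = 57/2
  (0, 9/2) → P = 81/2

The maximum is at (0, 9/2). Substituting into each constraint, equality holds for (iii) and (v); the remaining constraints have slack.

(iii) and (v)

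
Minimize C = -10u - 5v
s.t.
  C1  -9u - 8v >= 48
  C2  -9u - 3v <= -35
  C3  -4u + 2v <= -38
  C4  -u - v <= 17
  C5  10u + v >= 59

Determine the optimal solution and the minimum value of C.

u = 88, v = -105, minimum C = -355

Corner points and C = -10u - 5v:
  (424/45, -83/5) → C = -101/9
  (88, -105) → C = -355
  (43/3, -94/3) → C = 40/3

At the optimal vertex, -9u - 8v = 48 and -u - v = 17.
Solving simultaneously gives u = 88, v = -105.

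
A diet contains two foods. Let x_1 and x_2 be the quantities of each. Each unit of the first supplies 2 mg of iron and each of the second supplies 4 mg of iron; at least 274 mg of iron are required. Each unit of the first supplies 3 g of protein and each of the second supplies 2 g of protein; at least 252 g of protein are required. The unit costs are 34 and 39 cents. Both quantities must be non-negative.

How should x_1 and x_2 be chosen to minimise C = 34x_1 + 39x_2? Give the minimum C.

Extreme points and C = 34x_1 + 39x_2:
  (0, 126) → C = 4914
  (137, 0) → C = 4658
  (115/2, 159/4) → C = 14021/4
The feasible region is unbounded (it extends along (0, 1), (1, 0)), but C strictly increases along every unbounded feasible direction, so there is no improving ray and the minimum is attained at a vertex.

The binding constraints are 2x_1 + 4x_2 = 274 and 3x_1 + 2x_2 = 252.
Solving simultaneously gives x_1 = 115/2, x_2 = 159/4.

x_1 = 115/2, x_2 = 159/4, minimum C = 14021/4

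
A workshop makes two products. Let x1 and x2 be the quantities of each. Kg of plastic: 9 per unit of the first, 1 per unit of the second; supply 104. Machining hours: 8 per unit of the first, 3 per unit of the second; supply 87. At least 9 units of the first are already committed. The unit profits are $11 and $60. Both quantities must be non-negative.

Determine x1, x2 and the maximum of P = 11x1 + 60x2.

The binding constraints are 8x1 + 3x2 = 87 and x1 = 9.
Solving simultaneously gives x1 = 9, x2 = 5.

x1 = 9, x2 = 5, maximum P = 399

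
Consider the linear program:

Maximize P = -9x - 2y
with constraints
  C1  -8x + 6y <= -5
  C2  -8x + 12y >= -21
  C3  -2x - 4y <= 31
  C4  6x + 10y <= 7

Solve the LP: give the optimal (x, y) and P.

x = -11/8, y = -8/3, maximum P = 425/24

Extreme points and P = -9x - 2y:
  (-11/8, -8/3) → P = 425/24
  (23/29, 13/58) → P = -220/29
  (147/76, -35/76) → P = -1253/76

At the optimal vertex, -8x + 6y = -5 and -8x + 12y = -21.
Solving simultaneously gives x = -11/8, y = -8/3.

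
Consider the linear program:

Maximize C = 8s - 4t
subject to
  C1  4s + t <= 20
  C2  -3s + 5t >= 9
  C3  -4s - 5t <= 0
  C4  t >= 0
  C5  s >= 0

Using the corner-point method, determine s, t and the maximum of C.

Corner points and C = 8s - 4t:
  (91/23, 96/23) → C = 344/23
  (0, 20) → C = -80
  (0, 9/5) → C = -36/5

At the optimal vertex, 4s + t = 20 and -3s + 5t = 9.
Solving simultaneously gives s = 91/23, t = 96/23.

s = 91/23, t = 96/23, maximum C = 344/23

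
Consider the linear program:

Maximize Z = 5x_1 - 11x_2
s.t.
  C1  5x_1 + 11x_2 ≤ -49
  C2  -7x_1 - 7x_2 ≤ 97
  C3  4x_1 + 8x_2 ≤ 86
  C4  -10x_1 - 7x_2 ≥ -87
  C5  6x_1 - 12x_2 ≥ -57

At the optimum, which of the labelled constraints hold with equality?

C2 and C4

Feasible corners and Z = 5x_1 - 11x_2:
  (52/3, -37/3) → Z = 667/3
  (-135/14, -1/14) → Z = -332/7
  (184/3, -1579/21) → Z = 23809/21
  (-521/42, -61/42) → Z = -967/21

The maximum is at (184/3, -1579/21). Substituting into each constraint, equality holds for C2 and C4; the remaining constraints have slack.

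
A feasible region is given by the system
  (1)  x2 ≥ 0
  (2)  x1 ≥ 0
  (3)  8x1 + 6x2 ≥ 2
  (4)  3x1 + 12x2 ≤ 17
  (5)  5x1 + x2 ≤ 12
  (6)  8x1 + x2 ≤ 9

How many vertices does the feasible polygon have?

Intersecting each pair of boundary lines and keeping only the points that satisfy every inequality leaves:
  (1/4, 0)
  (9/8, 0)
  (0, 1/3)
  (0, 17/12)
  (91/93, 109/93)

5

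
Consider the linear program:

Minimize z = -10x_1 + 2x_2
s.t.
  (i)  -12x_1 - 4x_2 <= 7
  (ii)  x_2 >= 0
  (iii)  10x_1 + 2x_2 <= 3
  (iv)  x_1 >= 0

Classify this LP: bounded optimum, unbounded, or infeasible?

bounded optimum

Extreme points and z = -10x_1 + 2x_2:
  (3/10, 0) → z = -3
  (0, 0) → z = 0
  (0, 3/2) → z = 3
The feasible region has finitely many vertices and no improving ray; the minimum is -3 at (3/10, 0).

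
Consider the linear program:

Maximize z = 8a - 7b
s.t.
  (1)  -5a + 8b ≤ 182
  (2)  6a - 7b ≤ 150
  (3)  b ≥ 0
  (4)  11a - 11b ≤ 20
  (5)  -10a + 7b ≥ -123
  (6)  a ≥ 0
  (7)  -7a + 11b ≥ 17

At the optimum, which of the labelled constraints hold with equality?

(4) and (5)

Corner points and z = 8a - 7b:
  (2258/45, 487/9) → z = 1019/45
  (0, 91/4) → z = -637/4
  (1213/33, 1153/33) → z = 1633/33
  (37/4, 327/44) → z = 967/44
  (0, 17/11) → z = -119/11

The maximum is at (1213/33, 1153/33). Substituting into each constraint, equality holds for (4) and (5); the remaining constraints have slack.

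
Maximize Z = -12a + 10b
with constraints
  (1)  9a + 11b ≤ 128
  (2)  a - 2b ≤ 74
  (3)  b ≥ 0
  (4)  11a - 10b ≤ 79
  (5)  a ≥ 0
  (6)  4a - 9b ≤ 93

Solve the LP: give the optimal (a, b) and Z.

Extreme points and Z = -12a + 10b:
  (2149/211, 697/211) → Z = -18818/211
  (0, 128/11) → Z = 1280/11
  (79/11, 0) → Z = -948/11
  (0, 0) → Z = 0

a = 0, b = 128/11, maximum Z = 1280/11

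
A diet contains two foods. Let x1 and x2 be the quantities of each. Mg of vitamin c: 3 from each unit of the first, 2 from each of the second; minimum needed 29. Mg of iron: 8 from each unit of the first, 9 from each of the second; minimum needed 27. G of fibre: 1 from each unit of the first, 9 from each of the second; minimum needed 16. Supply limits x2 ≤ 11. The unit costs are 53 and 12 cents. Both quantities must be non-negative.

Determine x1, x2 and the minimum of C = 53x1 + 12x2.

Vertices and C = 53x1 + 12x2:
  (16, 0) → C = 848
  (229/25, 19/25) → C = 2473/5
  (7/3, 11) → C = 767/3
The feasible region is unbounded (it extends along (1, 0)), but C strictly increases along every unbounded feasible direction, so there is no improving ray and the minimum is attained at a vertex.

x1 = 7/3, x2 = 11, minimum C = 767/3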